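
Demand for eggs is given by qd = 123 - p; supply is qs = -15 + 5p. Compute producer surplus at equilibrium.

Producer surplus = 1000

Equilibrium: 123 - p = -15 + 5p gives p* = 23, q* = 100.
Supply starts at p = 3 (where qs = 0).
PS = ½(23 − 3)(100) = 1000.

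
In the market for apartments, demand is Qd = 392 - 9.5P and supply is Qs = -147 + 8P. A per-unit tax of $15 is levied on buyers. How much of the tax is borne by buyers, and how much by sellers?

Pre-tax equilibrium: P* = 30.8, Q* = 99.4.
Tax on buyers shifts demand to Qd = 392 − 9.5(P + 15) = 249.5 - 9.5P.
249.5 - 9.5P = -147 + 8P gives seller price Ps = 793/35; buyers pay Pb = 793/35 + 15 = 1318/35.
New quantity: Q = 392 − 9.5(1318/35) = 1199/35.
Buyer burden = 1318/35 − 30.8 = 48/7; seller burden = 30.8 − 793/35 = 57/7.

Buyers bear 48/7, sellers bear 57/7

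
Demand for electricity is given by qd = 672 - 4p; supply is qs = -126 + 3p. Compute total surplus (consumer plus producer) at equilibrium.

Total surplus = 13608

Equilibrium: 672 - 4p = -126 + 3p gives p* = 114, q* = 216.
Demand choke price: p = 168; supply starts at p = 42.
CS = ½(168 − 114)(216) = 5832; PS = ½(114 − 42)(216) = 7776.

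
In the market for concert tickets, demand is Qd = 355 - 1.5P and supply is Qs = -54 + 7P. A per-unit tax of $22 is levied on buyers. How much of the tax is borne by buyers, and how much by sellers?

Buyers bear 308/17, sellers bear 66/17

Pre-tax equilibrium: P* = 818/17, Q* = 4808/17.
Tax on buyers shifts demand to Qd = 355 − 1.5(P + 22) = 322 - 1.5P.
322 - 1.5P = -54 + 7P gives seller price Ps = 752/17; buyers pay Pb = 752/17 + 22 = 1126/17.
New quantity: Q = 355 − 1.5(1126/17) = 4346/17.
Buyer burden = 1126/17 − 818/17 = 308/17; seller burden = 818/17 − 752/17 = 66/17.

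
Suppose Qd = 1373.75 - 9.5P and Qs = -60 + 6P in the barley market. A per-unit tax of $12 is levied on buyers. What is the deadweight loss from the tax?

Deadweight loss = 8208/31

Pre-tax equilibrium: P* = 92.5, Q* = 495.
Tax on buyers shifts demand to Qd = 1373.75 − 9.5(P + 12) = 1259.75 - 9.5P.
1259.75 - 9.5P = -60 + 6P gives seller price Ps = 5279/62; buyers pay Pb = 5279/62 + 12 = 6023/62.
New quantity: Q = 1373.75 − 9.5(6023/62) = 13977/31.
DWL = ½ × 12 × (495 − 13977/31) = 8208/31.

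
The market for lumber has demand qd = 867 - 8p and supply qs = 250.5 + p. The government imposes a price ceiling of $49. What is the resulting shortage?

Shortage = 175.5

Equilibrium price would be p* = 68.5, so the ceiling at 49 binds.
At p = 49: qd = 867 − 8(49) = 475, qs = 250.5 + 1(49) = 299.5.
Shortage = 475 − 299.5 = 175.5.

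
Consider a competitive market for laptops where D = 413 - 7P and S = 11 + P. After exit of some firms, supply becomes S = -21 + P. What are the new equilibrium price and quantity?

P' = 54.25, Q' = 33.25

Original equilibrium: P* = 50.25, Q* = 61.25.
New equilibrium: 413 - 7P = -21 + P, so 434 = 8P and P' = 54.25; Q' = 413 − 7(54.25) = 33.25.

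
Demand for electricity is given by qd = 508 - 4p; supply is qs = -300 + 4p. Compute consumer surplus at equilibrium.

Consumer surplus = 1352

Equilibrium: 508 - 4p = -300 + 4p gives p* = 101, q* = 104.
Demand choke price (qd = 0): p = 127.
CS = ½(127 − 101)(104) = 1352.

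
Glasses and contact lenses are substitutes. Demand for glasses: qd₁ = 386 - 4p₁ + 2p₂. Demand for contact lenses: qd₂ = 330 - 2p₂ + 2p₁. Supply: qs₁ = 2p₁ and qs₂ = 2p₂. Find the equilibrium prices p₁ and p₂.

p₁ = 110.2, p₂ = 137.6

Market 1: 386 - 4p₁ + 2p₂ = 2p₁ → 6p₁ - 2p₂ = 386.
Market 2: 4p₂ - 2p₁ = 330.
Eliminating p₂: 4×(1) + 2×(2) gives 20p₁ = 2204, so p₁ = 110.2.
Back-substitute into (2): p₂ = (330 + 2×110.2) / 4 = 137.6.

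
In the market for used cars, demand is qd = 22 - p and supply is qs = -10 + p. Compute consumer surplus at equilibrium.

Equilibrium: 22 - p = -10 + p gives p* = 16, q* = 6.
Demand choke price (qd = 0): p = 22.
CS = ½(22 − 16)(6) = 18.

Consumer surplus = 18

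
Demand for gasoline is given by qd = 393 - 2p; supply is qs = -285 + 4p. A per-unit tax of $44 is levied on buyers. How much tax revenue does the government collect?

Pre-tax equilibrium: p* = 113, q* = 167.
Tax on buyers shifts demand to qd = 393 − 2(p + 44) = 305 - 2p.
305 - 2p = -285 + 4p gives seller price ps = 295/3; buyers pay pb = 295/3 + 44 = 427/3.
New quantity: q = 393 − 2(427/3) = 325/3.
Revenue = 44 × 325/3 = 14300/3.

Tax revenue = 14300/3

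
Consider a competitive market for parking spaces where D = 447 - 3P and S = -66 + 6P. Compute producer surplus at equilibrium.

Producer surplus = 6348

Equilibrium: 447 - 3P = -66 + 6P gives P* = 57, Q* = 276.
Supply starts at P = 11 (where S = 0).
PS = ½(57 − 11)(276) = 6348.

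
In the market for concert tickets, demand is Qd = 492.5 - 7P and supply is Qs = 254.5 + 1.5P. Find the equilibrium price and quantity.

Set Qd = Qs: 492.5 - 7P = 254.5 + 1.5P.
238 = 8.5P, so P* = 28.
Q* = 492.5 − 7(28) = 296.5.

P* = 28, Q* = 296.5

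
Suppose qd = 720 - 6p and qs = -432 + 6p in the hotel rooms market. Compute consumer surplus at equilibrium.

Consumer surplus = 1728

Equilibrium: 720 - 6p = -432 + 6p gives p* = 96, q* = 144.
Demand choke price (qd = 0): p = 120.
CS = ½(120 − 96)(144) = 1728.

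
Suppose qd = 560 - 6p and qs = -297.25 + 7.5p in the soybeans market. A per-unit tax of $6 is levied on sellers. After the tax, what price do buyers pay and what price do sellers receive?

Buyers pay 401/6, sellers receive 365/6

Pre-tax equilibrium: p* = 63.5, q* = 179.
Tax on sellers shifts supply to qs = -297.25 + 7.5(p − 6) = -342.25 + 7.5p.
560 - 6p = -342.25 + 7.5p gives buyer price pb = 401/6; sellers receive ps = 401/6 − 6 = 365/6.
New quantity: q = 560 − 6(401/6) = 159.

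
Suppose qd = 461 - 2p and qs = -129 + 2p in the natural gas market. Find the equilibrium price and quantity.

Set qd = qs: 461 - 2p = -129 + 2p.
590 = 4p, so p* = 147.5.
q* = 461 − 2(147.5) = 166.

p* = 147.5, q* = 166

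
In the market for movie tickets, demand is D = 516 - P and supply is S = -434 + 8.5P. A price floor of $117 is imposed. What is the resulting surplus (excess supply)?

Surplus = 161.5

Equilibrium price would be P* = 100, so the floor at 117 binds.
At P = 117: D = 399, S = 560.5.
Surplus = 560.5 − 399 = 161.5.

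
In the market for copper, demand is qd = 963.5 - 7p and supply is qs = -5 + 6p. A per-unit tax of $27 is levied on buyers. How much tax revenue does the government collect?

Pre-tax equilibrium: p* = 74.5, q* = 442.
Tax on buyers shifts demand to qd = 963.5 − 7(p + 27) = 774.5 - 7p.
774.5 - 7p = -5 + 6p gives seller price ps = 1559/26; buyers pay pb = 1559/26 + 27 = 2261/26.
New quantity: q = 963.5 − 7(2261/26) = 4612/13.
Revenue = 27 × 4612/13 = 124524/13.

Tax revenue = 124524/13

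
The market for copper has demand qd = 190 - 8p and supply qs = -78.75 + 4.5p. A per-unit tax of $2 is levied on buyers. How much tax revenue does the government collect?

Pre-tax equilibrium: p* = 21.5, q* = 18.
Tax on buyers shifts demand to qd = 190 − 8(p + 2) = 174 - 8p.
174 - 8p = -78.75 + 4.5p gives seller price ps = 20.22; buyers pay pb = 20.22 + 2 = 22.22.
New quantity: q = 190 − 8(22.22) = 12.24.
Revenue = 2 × 12.24 = 24.48.

Tax revenue = 24.48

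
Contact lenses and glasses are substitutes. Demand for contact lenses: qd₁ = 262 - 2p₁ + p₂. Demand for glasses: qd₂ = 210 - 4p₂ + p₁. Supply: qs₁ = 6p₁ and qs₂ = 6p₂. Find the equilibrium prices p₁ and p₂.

Market 1: 262 - 2p₁ + p₂ = 6p₁ → 8p₁ - p₂ = 262.
Market 2: 10p₂ - p₁ = 210.
Eliminating p₂: 10×(1) + 1×(2) gives 79p₁ = 2830, so p₁ = 2830/79.
Back-substitute into (2): p₂ = (210 + 1×2830/79) / 10 = 1942/79.

p₁ = 2830/79, p₂ = 1942/79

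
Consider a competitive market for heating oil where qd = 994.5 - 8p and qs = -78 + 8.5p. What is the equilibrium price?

Set qd = qs: 994.5 - 8p = -78 + 8.5p.
1072.5 = 16.5p, so p* = 65.
q* = 994.5 − 8(65) = 474.5.

p* = 65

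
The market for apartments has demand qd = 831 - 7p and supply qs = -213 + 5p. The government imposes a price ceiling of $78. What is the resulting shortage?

Equilibrium price would be p* = 87, so the ceiling at 78 binds.
At p = 78: qd = 831 − 7(78) = 285, qs = -213 + 5(78) = 177.
Shortage = 285 − 177 = 108.

Shortage = 108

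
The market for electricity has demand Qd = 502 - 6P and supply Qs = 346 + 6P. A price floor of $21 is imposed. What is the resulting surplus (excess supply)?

Equilibrium price would be P* = 13, so the floor at 21 binds.
At P = 21: Qd = 376, Qs = 472.
Surplus = 472 − 376 = 96.

Surplus = 96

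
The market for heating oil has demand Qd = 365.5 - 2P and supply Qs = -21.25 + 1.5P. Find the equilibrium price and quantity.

Set Qd = Qs: 365.5 - 2P = -21.25 + 1.5P.
386.75 = 3.5P, so P* = 110.5.
Q* = 365.5 − 2(110.5) = 144.5.

P* = 110.5, Q* = 144.5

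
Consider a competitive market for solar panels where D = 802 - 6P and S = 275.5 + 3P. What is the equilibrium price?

Set D = S: 802 - 6P = 275.5 + 3P.
526.5 = 9P, so P* = 58.5.
Q* = 802 − 6(58.5) = 451.

P* = 58.5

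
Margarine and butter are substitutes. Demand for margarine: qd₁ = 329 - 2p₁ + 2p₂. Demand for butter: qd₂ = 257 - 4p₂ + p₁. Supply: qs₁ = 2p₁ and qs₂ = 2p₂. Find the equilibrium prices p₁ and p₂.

Market 1: 329 - 2p₁ + 2p₂ = 2p₁ → 4p₁ - 2p₂ = 329.
Market 2: 6p₂ - p₁ = 257.
Eliminating p₂: 6×(1) + 2×(2) gives 22p₁ = 2488, so p₁ = 1244/11.
Back-substitute into (2): p₂ = (257 + 1×1244/11) / 6 = 1357/22.

p₁ = 1244/11, p₂ = 1357/22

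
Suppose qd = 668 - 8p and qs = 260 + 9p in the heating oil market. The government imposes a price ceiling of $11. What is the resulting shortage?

Shortage = 221

Equilibrium price would be p* = 24, so the ceiling at 11 binds.
At p = 11: qd = 668 − 8(11) = 580, qs = 260 + 9(11) = 359.
Shortage = 580 − 359 = 221.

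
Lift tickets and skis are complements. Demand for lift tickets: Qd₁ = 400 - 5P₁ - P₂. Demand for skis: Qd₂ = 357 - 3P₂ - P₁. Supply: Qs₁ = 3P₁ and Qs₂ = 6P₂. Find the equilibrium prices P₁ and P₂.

Market 1: 400 - 5P₁ - P₂ = 3P₁ → 8P₁ + P₂ = 400.
Market 2: 9P₂ + P₁ = 357.
Eliminating P₂: 9×(1) − 1×(2) gives 71P₁ = 3243, so P₁ = 3243/71.
Back-substitute into (2): P₂ = (357 − 1×3243/71) / 9 = 2456/71.

P₁ = 3243/71, P₂ = 2456/71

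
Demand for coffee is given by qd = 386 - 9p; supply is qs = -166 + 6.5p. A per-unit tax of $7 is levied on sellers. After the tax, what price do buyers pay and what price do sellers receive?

Pre-tax equilibrium: p* = 1104/31, q* = 2030/31.
Tax on sellers shifts supply to qs = -166 + 6.5(p − 7) = -211.5 + 6.5p.
386 - 9p = -211.5 + 6.5p gives buyer price pb = 1195/31; sellers receive ps = 1195/31 − 7 = 978/31.
New quantity: q = 386 − 9(1195/31) = 1211/31.

Buyers pay 1195/31, sellers receive 978/31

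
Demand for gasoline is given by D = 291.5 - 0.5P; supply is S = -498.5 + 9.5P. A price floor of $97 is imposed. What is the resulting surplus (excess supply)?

Surplus = 180

Equilibrium price would be P* = 79, so the floor at 97 binds.
At P = 97: D = 243, S = 423.
Surplus = 423 − 243 = 180.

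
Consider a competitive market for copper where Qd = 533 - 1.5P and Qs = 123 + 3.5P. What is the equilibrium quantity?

Set Qd = Qs: 533 - 1.5P = 123 + 3.5P.
410 = 5P, so P* = 82.
Q* = 533 − 1.5(82) = 410.

Q* = 410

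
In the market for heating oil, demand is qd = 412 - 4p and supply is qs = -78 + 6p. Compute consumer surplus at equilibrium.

Consumer surplus = 5832

Equilibrium: 412 - 4p = -78 + 6p gives p* = 49, q* = 216.
Demand choke price (qd = 0): p = 103.
CS = ½(103 − 49)(216) = 5832.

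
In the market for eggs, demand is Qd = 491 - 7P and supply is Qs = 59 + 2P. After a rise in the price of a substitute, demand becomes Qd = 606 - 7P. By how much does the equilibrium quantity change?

ΔQ = 230/9

Original equilibrium: P* = 48, Q* = 155.
New equilibrium: 606 - 7P = 59 + 2P, so 547 = 9P and P' = 547/9; Q' = 606 − 7(547/9) = 1625/9.
Change in quantity: 1625/9 − 155 = 230/9.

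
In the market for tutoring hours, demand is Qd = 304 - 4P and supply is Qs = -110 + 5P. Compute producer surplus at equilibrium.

Equilibrium: 304 - 4P = -110 + 5P gives P* = 46, Q* = 120.
Supply starts at P = 22 (where Qs = 0).
PS = ½(46 − 22)(120) = 1440.

Producer surplus = 1440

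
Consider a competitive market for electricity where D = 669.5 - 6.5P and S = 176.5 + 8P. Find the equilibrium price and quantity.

Set D = S: 669.5 - 6.5P = 176.5 + 8P.
493 = 14.5P, so P* = 34.
Q* = 669.5 − 6.5(34) = 448.5.

P* = 34, Q* = 448.5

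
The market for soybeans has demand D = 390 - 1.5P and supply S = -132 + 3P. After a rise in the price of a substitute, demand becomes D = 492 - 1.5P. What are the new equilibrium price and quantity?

Original equilibrium: P* = 116, Q* = 216.
New equilibrium: 492 - 1.5P = -132 + 3P, so 624 = 4.5P and P' = 416/3; Q' = 492 − 1.5(416/3) = 284.

P' = 416/3, Q' = 284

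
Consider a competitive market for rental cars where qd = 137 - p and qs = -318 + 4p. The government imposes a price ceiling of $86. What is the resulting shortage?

Equilibrium price would be p* = 91, so the ceiling at 86 binds.
At p = 86: qd = 137 − 1(86) = 51, qs = -318 + 4(86) = 26.
Shortage = 51 − 26 = 25.

Shortage = 25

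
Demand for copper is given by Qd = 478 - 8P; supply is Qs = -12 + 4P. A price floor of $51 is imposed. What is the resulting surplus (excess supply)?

Surplus = 122

Equilibrium price would be P* = 245/6, so the floor at 51 binds.
At P = 51: Qd = 70, Qs = 192.
Surplus = 192 − 70 = 122.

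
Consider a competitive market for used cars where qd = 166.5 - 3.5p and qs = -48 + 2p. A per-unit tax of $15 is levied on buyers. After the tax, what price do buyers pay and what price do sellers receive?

Pre-tax equilibrium: p* = 39, q* = 30.
Tax on buyers shifts demand to qd = 166.5 − 3.5(p + 15) = 114 - 3.5p.
114 - 3.5p = -48 + 2p gives seller price ps = 324/11; buyers pay pb = 324/11 + 15 = 489/11.
New quantity: q = 166.5 − 3.5(489/11) = 120/11.

Buyers pay 489/11, sellers receive 324/11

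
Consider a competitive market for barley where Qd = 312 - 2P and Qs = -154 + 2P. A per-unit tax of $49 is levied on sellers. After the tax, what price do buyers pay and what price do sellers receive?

Buyers pay $141, sellers receive $92

Pre-tax equilibrium: P* = 116.5, Q* = 79.
Tax on sellers shifts supply to Qs = -154 + 2(P − 49) = -252 + 2P.
312 - 2P = -252 + 2P gives buyer price Pb = 141; sellers receive Ps = 141 − 49 = 92.
New quantity: Q = 312 − 2(141) = 30.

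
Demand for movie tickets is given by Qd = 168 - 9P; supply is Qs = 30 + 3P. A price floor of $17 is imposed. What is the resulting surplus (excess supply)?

Surplus = 66

Equilibrium price would be P* = 11.5, so the floor at 17 binds.
At P = 17: Qd = 15, Qs = 81.
Surplus = 81 − 15 = 66.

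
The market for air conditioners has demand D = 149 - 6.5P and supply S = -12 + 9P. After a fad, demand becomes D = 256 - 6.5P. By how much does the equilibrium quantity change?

ΔQ = 1926/31

Original equilibrium: P* = 322/31, Q* = 2526/31.
New equilibrium: 256 - 6.5P = -12 + 9P, so 268 = 15.5P and P' = 536/31; Q' = 256 − 6.5(536/31) = 4452/31.
Change in quantity: 4452/31 − 2526/31 = 1926/31.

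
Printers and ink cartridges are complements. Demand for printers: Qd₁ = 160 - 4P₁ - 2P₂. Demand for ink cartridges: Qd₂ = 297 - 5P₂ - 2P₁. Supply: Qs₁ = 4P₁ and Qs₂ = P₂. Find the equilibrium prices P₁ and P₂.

P₁ = 183/22, P₂ = 514/11

Market 1: 160 - 4P₁ - 2P₂ = 4P₁ → 8P₁ + 2P₂ = 160.
Market 2: 6P₂ + 2P₁ = 297.
Eliminating P₂: 6×(1) − 2×(2) gives 44P₁ = 366, so P₁ = 183/22.
Back-substitute into (2): P₂ = (297 − 2×183/22) / 6 = 514/11.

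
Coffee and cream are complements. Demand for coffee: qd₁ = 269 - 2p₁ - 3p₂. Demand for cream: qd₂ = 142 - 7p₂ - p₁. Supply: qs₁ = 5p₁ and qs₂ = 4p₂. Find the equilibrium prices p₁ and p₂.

p₁ = 2533/74, p₂ = 725/74

Market 1: 269 - 2p₁ - 3p₂ = 5p₁ → 7p₁ + 3p₂ = 269.
Market 2: 11p₂ + p₁ = 142.
Eliminating p₂: 11×(1) − 3×(2) gives 74p₁ = 2533, so p₁ = 2533/74.
Back-substitute into (2): p₂ = (142 − 1×2533/74) / 11 = 725/74.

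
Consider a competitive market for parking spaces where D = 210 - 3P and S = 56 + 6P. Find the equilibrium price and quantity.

P* = 154/9, Q* = 476/3

Set D = S: 210 - 3P = 56 + 6P.
154 = 9P, so P* = 154/9.
Q* = 210 − 3(154/9) = 476/3.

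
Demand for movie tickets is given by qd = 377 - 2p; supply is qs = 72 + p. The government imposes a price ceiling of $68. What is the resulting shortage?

Equilibrium price would be p* = 305/3, so the ceiling at 68 binds.
At p = 68: qd = 377 − 2(68) = 241, qs = 72 + 1(68) = 140.
Shortage = 241 − 140 = 101.

Shortage = 101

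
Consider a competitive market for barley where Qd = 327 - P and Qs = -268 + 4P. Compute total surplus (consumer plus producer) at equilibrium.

Total surplus = 27040

Equilibrium: 327 - P = -268 + 4P gives P* = 119, Q* = 208.
Demand choke price: P = 327; supply starts at P = 67.
CS = ½(327 − 119)(208) = 21632; PS = ½(119 − 67)(208) = 5408.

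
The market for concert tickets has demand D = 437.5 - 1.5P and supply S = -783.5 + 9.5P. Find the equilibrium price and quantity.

Set D = S: 437.5 - 1.5P = -783.5 + 9.5P.
1221 = 11P, so P* = 111.
Q* = 437.5 − 1.5(111) = 271.

P* = 111, Q* = 271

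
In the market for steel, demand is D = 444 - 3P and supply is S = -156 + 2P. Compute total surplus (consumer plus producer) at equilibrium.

Equilibrium: 444 - 3P = -156 + 2P gives P* = 120, Q* = 84.
Demand choke price: P = 148; supply starts at P = 78.
CS = ½(148 − 120)(84) = 1176; PS = ½(120 − 78)(84) = 1764.

Total surplus = 2940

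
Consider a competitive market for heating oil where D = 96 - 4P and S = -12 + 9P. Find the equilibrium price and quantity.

P* = 108/13, Q* = 816/13

Set D = S: 96 - 4P = -12 + 9P.
108 = 13P, so P* = 108/13.
Q* = 96 − 4(108/13) = 816/13.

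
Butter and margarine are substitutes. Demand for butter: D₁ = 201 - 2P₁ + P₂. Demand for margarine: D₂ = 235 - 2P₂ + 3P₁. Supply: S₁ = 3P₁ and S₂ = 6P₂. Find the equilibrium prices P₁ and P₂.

P₁ = 1843/37, P₂ = 1778/37

Market 1: 201 - 2P₁ + P₂ = 3P₁ → 5P₁ - P₂ = 201.
Market 2: 8P₂ - 3P₁ = 235.
Eliminating P₂: 8×(1) + 1×(2) gives 37P₁ = 1843, so P₁ = 1843/37.
Back-substitute into (2): P₂ = (235 + 3×1843/37) / 8 = 1778/37.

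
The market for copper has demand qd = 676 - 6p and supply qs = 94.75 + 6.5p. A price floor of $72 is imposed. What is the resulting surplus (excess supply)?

Surplus = 318.75

Equilibrium price would be p* = 46.5, so the floor at 72 binds.
At p = 72: qd = 244, qs = 562.75.
Surplus = 562.75 − 244 = 318.75.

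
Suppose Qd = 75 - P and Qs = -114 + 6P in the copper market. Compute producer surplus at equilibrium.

Equilibrium: 75 - P = -114 + 6P gives P* = 27, Q* = 48.
Supply starts at P = 19 (where Qs = 0).
PS = ½(27 − 19)(48) = 192.

Producer surplus = 192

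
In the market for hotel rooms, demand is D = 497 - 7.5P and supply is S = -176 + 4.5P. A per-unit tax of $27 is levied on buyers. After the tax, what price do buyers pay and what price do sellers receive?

Buyers pay 1589/24, sellers receive 941/24

Pre-tax equilibrium: P* = 673/12, Q* = 76.375.
Tax on buyers shifts demand to D = 497 − 7.5(P + 27) = 294.5 - 7.5P.
294.5 - 7.5P = -176 + 4.5P gives seller price Ps = 941/24; buyers pay Pb = 941/24 + 27 = 1589/24.
New quantity: Q = 497 − 7.5(1589/24) = 0.4375.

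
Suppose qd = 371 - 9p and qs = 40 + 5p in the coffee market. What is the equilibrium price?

Set qd = qs: 371 - 9p = 40 + 5p.
331 = 14p, so p* = 331/14.
q* = 371 − 9(331/14) = 2215/14.

p* = 331/14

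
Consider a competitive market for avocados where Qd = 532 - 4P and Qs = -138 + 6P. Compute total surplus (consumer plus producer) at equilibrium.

Equilibrium: 532 - 4P = -138 + 6P gives P* = 67, Q* = 264.
Demand choke price: P = 133; supply starts at P = 23.
CS = ½(133 − 67)(264) = 8712; PS = ½(67 − 23)(264) = 5808.

Total surplus = 14520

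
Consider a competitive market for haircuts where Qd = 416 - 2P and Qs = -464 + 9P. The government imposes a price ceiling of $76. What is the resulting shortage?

Shortage = 44

Equilibrium price would be P* = 80, so the ceiling at 76 binds.
At P = 76: Qd = 416 − 2(76) = 264, Qs = -464 + 9(76) = 220.
Shortage = 264 − 220 = 44.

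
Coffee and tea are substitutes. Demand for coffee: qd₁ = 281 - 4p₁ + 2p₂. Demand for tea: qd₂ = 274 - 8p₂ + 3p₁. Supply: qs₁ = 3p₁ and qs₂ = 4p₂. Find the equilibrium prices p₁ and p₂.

Market 1: 281 - 4p₁ + 2p₂ = 3p₁ → 7p₁ - 2p₂ = 281.
Market 2: 12p₂ - 3p₁ = 274.
Eliminating p₂: 12×(1) + 2×(2) gives 78p₁ = 3920, so p₁ = 1960/39.
Back-substitute into (2): p₂ = (274 + 3×1960/39) / 12 = 2761/78.

p₁ = 1960/39, p₂ = 2761/78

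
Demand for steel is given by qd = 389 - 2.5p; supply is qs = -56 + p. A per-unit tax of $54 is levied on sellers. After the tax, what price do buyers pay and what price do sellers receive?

Buyers pay 998/7, sellers receive 620/7

Pre-tax equilibrium: p* = 890/7, q* = 498/7.
Tax on sellers shifts supply to qs = -56 + 1(p − 54) = -110 + p.
389 - 2.5p = -110 + p gives buyer price pb = 998/7; sellers receive ps = 998/7 − 54 = 620/7.
New quantity: q = 389 − 2.5(998/7) = 228/7.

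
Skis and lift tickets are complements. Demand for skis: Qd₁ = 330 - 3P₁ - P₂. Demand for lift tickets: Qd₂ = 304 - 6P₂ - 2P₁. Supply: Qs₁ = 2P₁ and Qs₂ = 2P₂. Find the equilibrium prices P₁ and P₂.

Market 1: 330 - 3P₁ - P₂ = 2P₁ → 5P₁ + P₂ = 330.
Market 2: 8P₂ + 2P₁ = 304.
Eliminating P₂: 8×(1) − 1×(2) gives 38P₁ = 2336, so P₁ = 1168/19.
Back-substitute into (2): P₂ = (304 − 2×1168/19) / 8 = 430/19.

P₁ = 1168/19, P₂ = 430/19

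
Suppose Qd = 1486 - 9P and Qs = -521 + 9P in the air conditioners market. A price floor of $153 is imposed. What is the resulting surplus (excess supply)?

Surplus = 747

Equilibrium price would be P* = 111.5, so the floor at 153 binds.
At P = 153: Qd = 109, Qs = 856.
Surplus = 856 − 109 = 747.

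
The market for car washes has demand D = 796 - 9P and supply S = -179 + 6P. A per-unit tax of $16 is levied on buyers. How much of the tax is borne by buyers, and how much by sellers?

Buyers bear $6.4, sellers bear $9.6

Pre-tax equilibrium: P* = 65, Q* = 211.
Tax on buyers shifts demand to D = 796 − 9(P + 16) = 652 - 9P.
652 - 9P = -179 + 6P gives seller price Ps = 55.4; buyers pay Pb = 55.4 + 16 = 71.4.
New quantity: Q = 796 − 9(71.4) = 153.4.
Buyer burden = 71.4 − 65 = 6.4; seller burden = 65 − 55.4 = 9.6.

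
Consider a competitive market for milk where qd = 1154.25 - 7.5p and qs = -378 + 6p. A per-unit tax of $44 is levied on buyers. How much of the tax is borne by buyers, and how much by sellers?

Pre-tax equilibrium: p* = 113.5, q* = 303.
Tax on buyers shifts demand to qd = 1154.25 − 7.5(p + 44) = 824.25 - 7.5p.
824.25 - 7.5p = -378 + 6p gives seller price ps = 1603/18; buyers pay pb = 1603/18 + 44 = 2395/18.
New quantity: q = 1154.25 − 7.5(2395/18) = 469/3.
Buyer burden = 2395/18 − 113.5 = 176/9; seller burden = 113.5 − 1603/18 = 220/9.

Buyers bear 176/9, sellers bear 220/9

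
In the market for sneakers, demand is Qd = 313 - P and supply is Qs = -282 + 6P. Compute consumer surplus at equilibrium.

Equilibrium: 313 - P = -282 + 6P gives P* = 85, Q* = 228.
Demand choke price (Qd = 0): P = 313.
CS = ½(313 − 85)(228) = 25992.

Consumer surplus = 25992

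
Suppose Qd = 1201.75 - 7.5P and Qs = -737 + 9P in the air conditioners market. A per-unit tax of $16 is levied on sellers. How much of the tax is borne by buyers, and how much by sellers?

Buyers bear 96/11, sellers bear 80/11

Pre-tax equilibrium: P* = 117.5, Q* = 320.5.
Tax on sellers shifts supply to Qs = -737 + 9(P − 16) = -881 + 9P.
1201.75 - 7.5P = -881 + 9P gives buyer price Pb = 2777/22; sellers receive Ps = 2777/22 − 16 = 2425/22.
New quantity: Q = 1201.75 − 7.5(2777/22) = 5611/22.
Buyer burden = 2777/22 − 117.5 = 96/11; seller burden = 117.5 − 2425/22 = 80/11.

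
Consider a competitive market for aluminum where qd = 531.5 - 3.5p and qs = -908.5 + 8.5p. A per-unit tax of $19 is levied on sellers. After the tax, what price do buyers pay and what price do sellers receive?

Pre-tax equilibrium: p* = 120, q* = 111.5.
Tax on sellers shifts supply to qs = -908.5 + 8.5(p − 19) = -1070 + 8.5p.
531.5 - 3.5p = -1070 + 8.5p gives buyer price pb = 3203/24; sellers receive ps = 3203/24 − 19 = 2747/24.
New quantity: q = 531.5 − 3.5(3203/24) = 3091/48.

Buyers pay 3203/24, sellers receive 2747/24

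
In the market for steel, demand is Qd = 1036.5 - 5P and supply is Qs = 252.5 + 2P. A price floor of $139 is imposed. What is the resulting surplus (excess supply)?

Equilibrium price would be P* = 112, so the floor at 139 binds.
At P = 139: Qd = 341.5, Qs = 530.5.
Surplus = 530.5 − 341.5 = 189.

Surplus = 189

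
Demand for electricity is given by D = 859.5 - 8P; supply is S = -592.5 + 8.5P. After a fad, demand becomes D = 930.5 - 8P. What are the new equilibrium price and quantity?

P' = 3046/33, Q' = 12677/66

Original equilibrium: P* = 88, Q* = 155.5.
New equilibrium: 930.5 - 8P = -592.5 + 8.5P, so 1523 = 16.5P and P' = 3046/33; Q' = 930.5 − 8(3046/33) = 12677/66.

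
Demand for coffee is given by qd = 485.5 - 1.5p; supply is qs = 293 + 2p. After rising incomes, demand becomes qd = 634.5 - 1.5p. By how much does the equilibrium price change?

Δp = 298/7

Original equilibrium: p* = 55, q* = 403.
New equilibrium: 634.5 - 1.5p = 293 + 2p, so 341.5 = 3.5p and p' = 683/7; q' = 634.5 − 1.5(683/7) = 3417/7.
Change in price: 683/7 − 55 = 298/7.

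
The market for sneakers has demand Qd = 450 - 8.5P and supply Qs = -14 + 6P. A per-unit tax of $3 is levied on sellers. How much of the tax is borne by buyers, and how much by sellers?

Buyers bear 36/29, sellers bear 51/29

Pre-tax equilibrium: P* = 32, Q* = 178.
Tax on sellers shifts supply to Qs = -14 + 6(P − 3) = -32 + 6P.
450 - 8.5P = -32 + 6P gives buyer price Pb = 964/29; sellers receive Ps = 964/29 − 3 = 877/29.
New quantity: Q = 450 − 8.5(964/29) = 4856/29.
Buyer burden = 964/29 − 32 = 36/29; seller burden = 32 − 877/29 = 51/29.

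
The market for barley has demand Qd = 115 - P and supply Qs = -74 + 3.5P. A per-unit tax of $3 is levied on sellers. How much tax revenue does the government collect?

Pre-tax equilibrium: P* = 42, Q* = 73.
Tax on sellers shifts supply to Qs = -74 + 3.5(P − 3) = -84.5 + 3.5P.
115 - P = -84.5 + 3.5P gives buyer price Pb = 133/3; sellers receive Ps = 133/3 − 3 = 124/3.
New quantity: Q = 115 − 1(133/3) = 212/3.
Revenue = 3 × 212/3 = 212.

Tax revenue = 212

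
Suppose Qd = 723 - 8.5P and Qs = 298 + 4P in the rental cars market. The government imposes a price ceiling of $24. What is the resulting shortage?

Shortage = 125

Equilibrium price would be P* = 34, so the ceiling at 24 binds.
At P = 24: Qd = 723 − 8.5(24) = 519, Qs = 298 + 4(24) = 394.
Shortage = 519 − 394 = 125.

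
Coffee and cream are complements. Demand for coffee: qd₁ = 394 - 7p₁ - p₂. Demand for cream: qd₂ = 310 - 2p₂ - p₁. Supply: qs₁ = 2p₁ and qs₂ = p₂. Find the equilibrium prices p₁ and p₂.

p₁ = 436/13, p₂ = 1198/13

Market 1: 394 - 7p₁ - p₂ = 2p₁ → 9p₁ + p₂ = 394.
Market 2: 3p₂ + p₁ = 310.
Eliminating p₂: 3×(1) − 1×(2) gives 26p₁ = 872, so p₁ = 436/13.
Back-substitute into (2): p₂ = (310 − 1×436/13) / 3 = 1198/13.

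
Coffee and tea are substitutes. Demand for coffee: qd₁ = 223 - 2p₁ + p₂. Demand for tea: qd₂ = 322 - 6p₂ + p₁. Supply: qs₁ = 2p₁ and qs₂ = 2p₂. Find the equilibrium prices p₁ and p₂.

p₁ = 2106/31, p₂ = 1511/31

Market 1: 223 - 2p₁ + p₂ = 2p₁ → 4p₁ - p₂ = 223.
Market 2: 8p₂ - p₁ = 322.
Eliminating p₂: 8×(1) + 1×(2) gives 31p₁ = 2106, so p₁ = 2106/31.
Back-substitute into (2): p₂ = (322 + 1×2106/31) / 8 = 1511/31.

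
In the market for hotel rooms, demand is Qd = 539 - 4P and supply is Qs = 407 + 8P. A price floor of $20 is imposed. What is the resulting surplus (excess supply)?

Surplus = 108

Equilibrium price would be P* = 11, so the floor at 20 binds.
At P = 20: Qd = 459, Qs = 567.
Surplus = 567 − 459 = 108.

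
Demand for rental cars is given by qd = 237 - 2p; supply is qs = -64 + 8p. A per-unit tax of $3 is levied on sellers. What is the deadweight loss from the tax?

Deadweight loss = 7.2

Pre-tax equilibrium: p* = 30.1, q* = 176.8.
Tax on sellers shifts supply to qs = -64 + 8(p − 3) = -88 + 8p.
237 - 2p = -88 + 8p gives buyer price pb = 32.5; sellers receive ps = 32.5 − 3 = 29.5.
New quantity: q = 237 − 2(32.5) = 172.
DWL = ½ × 3 × (176.8 − 172) = 7.2.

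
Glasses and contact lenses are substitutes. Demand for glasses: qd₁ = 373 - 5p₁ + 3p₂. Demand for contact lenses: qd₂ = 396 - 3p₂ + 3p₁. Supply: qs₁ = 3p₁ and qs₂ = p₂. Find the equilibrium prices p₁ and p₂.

p₁ = 2680/23, p₂ = 4287/23

Market 1: 373 - 5p₁ + 3p₂ = 3p₁ → 8p₁ - 3p₂ = 373.
Market 2: 4p₂ - 3p₁ = 396.
Eliminating p₂: 4×(1) + 3×(2) gives 23p₁ = 2680, so p₁ = 2680/23.
Back-substitute into (2): p₂ = (396 + 3×2680/23) / 4 = 4287/23.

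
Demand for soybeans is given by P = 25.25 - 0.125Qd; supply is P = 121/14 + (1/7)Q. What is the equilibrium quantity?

Q* = 62

Set the two price expressions equal: 25.25 - 0.125Q = 121/14 + (1/7)Q.
465/28 = (15/56)Q, so Q* = 62.
P* = 25.25 − (0.125)(62) = 17.5.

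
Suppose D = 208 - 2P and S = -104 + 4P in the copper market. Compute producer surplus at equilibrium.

Equilibrium: 208 - 2P = -104 + 4P gives P* = 52, Q* = 104.
Supply starts at P = 26 (where S = 0).
PS = ½(52 − 26)(104) = 1352.

Producer surplus = 1352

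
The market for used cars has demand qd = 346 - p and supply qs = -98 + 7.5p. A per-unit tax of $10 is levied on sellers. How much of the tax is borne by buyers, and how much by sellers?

Buyers bear 150/17, sellers bear 20/17

Pre-tax equilibrium: p* = 888/17, q* = 4994/17.
Tax on sellers shifts supply to qs = -98 + 7.5(p − 10) = -173 + 7.5p.
346 - p = -173 + 7.5p gives buyer price pb = 1038/17; sellers receive ps = 1038/17 − 10 = 868/17.
New quantity: q = 346 − 1(1038/17) = 4844/17.
Buyer burden = 1038/17 − 888/17 = 150/17; seller burden = 888/17 − 868/17 = 20/17.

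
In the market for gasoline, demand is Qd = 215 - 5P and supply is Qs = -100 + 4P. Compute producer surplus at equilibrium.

Equilibrium: 215 - 5P = -100 + 4P gives P* = 35, Q* = 40.
Supply starts at P = 25 (where Qs = 0).
PS = ½(35 − 25)(40) = 200.

Producer surplus = 200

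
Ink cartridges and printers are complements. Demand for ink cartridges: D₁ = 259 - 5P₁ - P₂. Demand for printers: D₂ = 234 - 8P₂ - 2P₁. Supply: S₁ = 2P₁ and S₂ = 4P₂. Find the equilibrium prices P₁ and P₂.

P₁ = 1437/41, P₂ = 560/41

Market 1: 259 - 5P₁ - P₂ = 2P₁ → 7P₁ + P₂ = 259.
Market 2: 12P₂ + 2P₁ = 234.
Eliminating P₂: 12×(1) − 1×(2) gives 82P₁ = 2874, so P₁ = 1437/41.
Back-substitute into (2): P₂ = (234 − 2×1437/41) / 12 = 560/41.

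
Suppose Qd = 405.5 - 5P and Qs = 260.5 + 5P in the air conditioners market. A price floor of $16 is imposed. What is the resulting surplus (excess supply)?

Equilibrium price would be P* = 14.5, so the floor at 16 binds.
At P = 16: Qd = 325.5, Qs = 340.5.
Surplus = 340.5 − 325.5 = 15.

Surplus = 15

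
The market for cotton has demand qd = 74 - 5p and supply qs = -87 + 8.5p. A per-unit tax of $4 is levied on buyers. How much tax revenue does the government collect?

Pre-tax equilibrium: p* = 322/27, q* = 388/27.
Tax on buyers shifts demand to qd = 74 − 5(p + 4) = 54 - 5p.
54 - 5p = -87 + 8.5p gives seller price ps = 94/9; buyers pay pb = 94/9 + 4 = 130/9.
New quantity: q = 74 − 5(130/9) = 16/9.
Revenue = 4 × 16/9 = 64/9.

Tax revenue = 64/9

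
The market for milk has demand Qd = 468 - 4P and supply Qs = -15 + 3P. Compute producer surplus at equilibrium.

Producer surplus = 6144

Equilibrium: 468 - 4P = -15 + 3P gives P* = 69, Q* = 192.
Supply starts at P = 5 (where Qs = 0).
PS = ½(69 − 5)(192) = 6144.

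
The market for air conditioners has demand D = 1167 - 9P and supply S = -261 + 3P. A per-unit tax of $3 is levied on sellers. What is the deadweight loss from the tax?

Pre-tax equilibrium: P* = 119, Q* = 96.
Tax on sellers shifts supply to S = -261 + 3(P − 3) = -270 + 3P.
1167 - 9P = -270 + 3P gives buyer price Pb = 119.75; sellers receive Ps = 119.75 − 3 = 116.75.
New quantity: Q = 1167 − 9(119.75) = 89.25.
DWL = ½ × 3 × (96 − 89.25) = 10.125.

Deadweight loss = 10.125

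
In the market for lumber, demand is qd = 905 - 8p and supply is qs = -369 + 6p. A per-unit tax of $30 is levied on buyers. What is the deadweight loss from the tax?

Deadweight loss = 10800/7

Pre-tax equilibrium: p* = 91, q* = 177.
Tax on buyers shifts demand to qd = 905 − 8(p + 30) = 665 - 8p.
665 - 8p = -369 + 6p gives seller price ps = 517/7; buyers pay pb = 517/7 + 30 = 727/7.
New quantity: q = 905 − 8(727/7) = 519/7.
DWL = ½ × 30 × (177 − 519/7) = 10800/7.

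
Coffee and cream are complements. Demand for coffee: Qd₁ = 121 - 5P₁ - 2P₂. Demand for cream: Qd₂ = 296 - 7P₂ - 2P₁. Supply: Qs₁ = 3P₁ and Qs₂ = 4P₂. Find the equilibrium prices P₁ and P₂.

Market 1: 121 - 5P₁ - 2P₂ = 3P₁ → 8P₁ + 2P₂ = 121.
Market 2: 11P₂ + 2P₁ = 296.
Eliminating P₂: 11×(1) − 2×(2) gives 84P₁ = 739, so P₁ = 739/84.
Back-substitute into (2): P₂ = (296 − 2×739/84) / 11 = 1063/42.

P₁ = 739/84, P₂ = 1063/42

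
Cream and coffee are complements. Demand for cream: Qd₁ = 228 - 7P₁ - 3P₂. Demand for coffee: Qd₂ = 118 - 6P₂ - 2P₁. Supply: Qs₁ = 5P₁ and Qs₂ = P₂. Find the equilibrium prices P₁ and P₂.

P₁ = 207/13, P₂ = 160/13

Market 1: 228 - 7P₁ - 3P₂ = 5P₁ → 12P₁ + 3P₂ = 228.
Market 2: 7P₂ + 2P₁ = 118.
Eliminating P₂: 7×(1) − 3×(2) gives 78P₁ = 1242, so P₁ = 207/13.
Back-substitute into (2): P₂ = (118 − 2×207/13) / 7 = 160/13.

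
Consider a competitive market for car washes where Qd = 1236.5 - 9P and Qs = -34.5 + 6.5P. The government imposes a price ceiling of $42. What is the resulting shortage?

Equilibrium price would be P* = 82, so the ceiling at 42 binds.
At P = 42: Qd = 1236.5 − 9(42) = 858.5, Qs = -34.5 + 6.5(42) = 238.5.
Shortage = 858.5 − 238.5 = 620.

Shortage = 620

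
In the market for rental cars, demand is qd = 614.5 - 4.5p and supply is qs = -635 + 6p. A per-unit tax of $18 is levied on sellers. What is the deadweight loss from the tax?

Pre-tax equilibrium: p* = 119, q* = 79.
Tax on sellers shifts supply to qs = -635 + 6(p − 18) = -743 + 6p.
614.5 - 4.5p = -743 + 6p gives buyer price pb = 905/7; sellers receive ps = 905/7 − 18 = 779/7.
New quantity: q = 614.5 − 4.5(905/7) = 229/7.
DWL = ½ × 18 × (79 − 229/7) = 2916/7.

Deadweight loss = 2916/7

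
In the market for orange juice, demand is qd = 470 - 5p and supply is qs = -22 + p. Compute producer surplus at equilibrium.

Equilibrium: 470 - 5p = -22 + p gives p* = 82, q* = 60.
Supply starts at p = 22 (where qs = 0).
PS = ½(82 − 22)(60) = 1800.

Producer surplus = 1800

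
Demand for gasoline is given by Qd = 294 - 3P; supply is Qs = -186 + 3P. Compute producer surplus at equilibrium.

Equilibrium: 294 - 3P = -186 + 3P gives P* = 80, Q* = 54.
Supply starts at P = 62 (where Qs = 0).
PS = ½(80 − 62)(54) = 486.

Producer surplus = 486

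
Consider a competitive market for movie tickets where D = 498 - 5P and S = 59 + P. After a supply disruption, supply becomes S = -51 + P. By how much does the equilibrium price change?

Original equilibrium: P* = 439/6, Q* = 793/6.
New equilibrium: 498 - 5P = -51 + P, so 549 = 6P and P' = 91.5; Q' = 498 − 5(91.5) = 40.5.
Change in price: 91.5 − 439/6 = 55/3.

ΔP = 55/3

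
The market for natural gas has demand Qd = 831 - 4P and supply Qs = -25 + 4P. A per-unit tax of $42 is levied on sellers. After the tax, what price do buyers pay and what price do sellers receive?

Buyers pay $128, sellers receive $86

Pre-tax equilibrium: P* = 107, Q* = 403.
Tax on sellers shifts supply to Qs = -25 + 4(P − 42) = -193 + 4P.
831 - 4P = -193 + 4P gives buyer price Pb = 128; sellers receive Ps = 128 − 42 = 86.
New quantity: Q = 831 − 4(128) = 319.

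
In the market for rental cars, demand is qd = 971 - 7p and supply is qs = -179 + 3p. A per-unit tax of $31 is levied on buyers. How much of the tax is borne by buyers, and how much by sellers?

Buyers bear $9.3, sellers bear $21.7

Pre-tax equilibrium: p* = 115, q* = 166.
Tax on buyers shifts demand to qd = 971 − 7(p + 31) = 754 - 7p.
754 - 7p = -179 + 3p gives seller price ps = 93.3; buyers pay pb = 93.3 + 31 = 124.3.
New quantity: q = 971 − 7(124.3) = 100.9.
Buyer burden = 124.3 − 115 = 9.3; seller burden = 115 − 93.3 = 21.7.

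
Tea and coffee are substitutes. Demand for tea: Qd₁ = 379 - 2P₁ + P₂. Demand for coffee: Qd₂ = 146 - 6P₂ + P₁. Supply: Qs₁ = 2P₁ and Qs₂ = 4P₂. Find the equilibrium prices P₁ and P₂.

P₁ = 1312/13, P₂ = 321/13

Market 1: 379 - 2P₁ + P₂ = 2P₁ → 4P₁ - P₂ = 379.
Market 2: 10P₂ - P₁ = 146.
Eliminating P₂: 10×(1) + 1×(2) gives 39P₁ = 3936, so P₁ = 1312/13.
Back-substitute into (2): P₂ = (146 + 1×1312/13) / 10 = 321/13.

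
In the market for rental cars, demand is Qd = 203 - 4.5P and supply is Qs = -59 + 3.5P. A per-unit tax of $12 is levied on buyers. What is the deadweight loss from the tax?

Deadweight loss = 141.75

Pre-tax equilibrium: P* = 32.75, Q* = 55.625.
Tax on buyers shifts demand to Qd = 203 − 4.5(P + 12) = 149 - 4.5P.
149 - 4.5P = -59 + 3.5P gives seller price Ps = 26; buyers pay Pb = 26 + 12 = 38.
New quantity: Q = 203 − 4.5(38) = 32.
DWL = ½ × 12 × (55.625 − 32) = 141.75.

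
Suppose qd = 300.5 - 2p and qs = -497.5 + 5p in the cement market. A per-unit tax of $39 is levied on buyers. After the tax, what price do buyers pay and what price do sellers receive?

Buyers pay 993/7, sellers receive 720/7

Pre-tax equilibrium: p* = 114, q* = 72.5.
Tax on buyers shifts demand to qd = 300.5 − 2(p + 39) = 222.5 - 2p.
222.5 - 2p = -497.5 + 5p gives seller price ps = 720/7; buyers pay pb = 720/7 + 39 = 993/7.
New quantity: q = 300.5 − 2(993/7) = 235/14.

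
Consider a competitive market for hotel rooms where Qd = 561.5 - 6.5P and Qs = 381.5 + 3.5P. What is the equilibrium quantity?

Set Qd = Qs: 561.5 - 6.5P = 381.5 + 3.5P.
180 = 10P, so P* = 18.
Q* = 561.5 − 6.5(18) = 444.5.

Q* = 444.5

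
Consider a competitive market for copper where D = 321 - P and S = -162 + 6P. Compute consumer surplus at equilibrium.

Consumer surplus = 31752

Equilibrium: 321 - P = -162 + 6P gives P* = 69, Q* = 252.
Demand choke price (D = 0): P = 321.
CS = ½(321 − 69)(252) = 31752.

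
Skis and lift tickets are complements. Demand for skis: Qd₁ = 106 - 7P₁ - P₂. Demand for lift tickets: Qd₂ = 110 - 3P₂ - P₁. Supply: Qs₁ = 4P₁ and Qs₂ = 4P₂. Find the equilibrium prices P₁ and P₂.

P₁ = 158/19, P₂ = 276/19

Market 1: 106 - 7P₁ - P₂ = 4P₁ → 11P₁ + P₂ = 106.
Market 2: 7P₂ + P₁ = 110.
Eliminating P₂: 7×(1) − 1×(2) gives 76P₁ = 632, so P₁ = 158/19.
Back-substitute into (2): P₂ = (110 − 1×158/19) / 7 = 276/19.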